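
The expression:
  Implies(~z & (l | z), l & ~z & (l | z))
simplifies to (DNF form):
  True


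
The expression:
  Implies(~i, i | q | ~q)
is always true.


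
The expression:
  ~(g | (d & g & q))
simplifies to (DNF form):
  ~g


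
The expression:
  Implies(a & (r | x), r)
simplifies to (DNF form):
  r | ~a | ~x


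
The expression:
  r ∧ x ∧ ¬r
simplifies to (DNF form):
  False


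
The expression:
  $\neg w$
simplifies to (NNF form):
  $\neg w$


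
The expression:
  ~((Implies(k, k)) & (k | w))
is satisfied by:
  {w: False, k: False}


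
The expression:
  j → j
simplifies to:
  True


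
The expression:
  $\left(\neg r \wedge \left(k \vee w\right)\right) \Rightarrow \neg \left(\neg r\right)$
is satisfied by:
  {r: True, k: False, w: False}
  {r: True, w: True, k: False}
  {r: True, k: True, w: False}
  {r: True, w: True, k: True}
  {w: False, k: False, r: False}


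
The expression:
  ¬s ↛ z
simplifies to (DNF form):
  z ∨ ¬s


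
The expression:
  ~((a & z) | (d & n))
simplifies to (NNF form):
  (~a & ~d) | (~a & ~n) | (~d & ~z) | (~n & ~z)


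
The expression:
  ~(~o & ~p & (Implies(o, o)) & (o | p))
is always true.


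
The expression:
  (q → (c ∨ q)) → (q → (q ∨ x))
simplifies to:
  True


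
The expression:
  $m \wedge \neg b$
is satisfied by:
  {m: True, b: False}


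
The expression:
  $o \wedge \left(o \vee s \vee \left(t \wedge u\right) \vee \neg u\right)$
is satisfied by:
  {o: True}


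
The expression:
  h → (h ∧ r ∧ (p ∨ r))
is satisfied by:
  {r: True, h: False}
  {h: False, r: False}
  {h: True, r: True}


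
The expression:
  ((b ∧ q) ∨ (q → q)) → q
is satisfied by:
  {q: True}


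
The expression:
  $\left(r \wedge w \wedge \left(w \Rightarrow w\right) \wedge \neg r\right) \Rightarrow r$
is always true.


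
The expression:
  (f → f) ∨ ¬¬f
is always true.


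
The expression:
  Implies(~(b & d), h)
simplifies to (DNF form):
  h | (b & d)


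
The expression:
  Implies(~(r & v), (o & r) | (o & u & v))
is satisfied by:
  {o: True, v: True, r: True, u: True}
  {o: True, v: True, r: True, u: False}
  {o: True, r: True, u: True, v: False}
  {o: True, r: True, u: False, v: False}
  {v: True, r: True, u: True, o: False}
  {v: True, r: True, u: False, o: False}
  {v: True, o: True, u: True, r: False}


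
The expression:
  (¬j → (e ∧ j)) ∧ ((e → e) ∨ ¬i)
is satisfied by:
  {j: True}


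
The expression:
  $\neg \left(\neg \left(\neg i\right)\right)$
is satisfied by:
  {i: False}


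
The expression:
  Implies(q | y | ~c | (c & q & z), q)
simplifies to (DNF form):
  q | (c & ~y)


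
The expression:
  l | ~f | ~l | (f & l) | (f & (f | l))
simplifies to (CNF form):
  True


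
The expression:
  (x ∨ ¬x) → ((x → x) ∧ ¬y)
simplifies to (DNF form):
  ¬y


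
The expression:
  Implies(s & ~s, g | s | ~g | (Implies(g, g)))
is always true.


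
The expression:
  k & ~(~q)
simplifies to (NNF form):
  k & q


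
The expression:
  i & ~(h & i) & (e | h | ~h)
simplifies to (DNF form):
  i & ~h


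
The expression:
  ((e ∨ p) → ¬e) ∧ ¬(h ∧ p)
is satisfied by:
  {p: False, e: False, h: False}
  {h: True, p: False, e: False}
  {p: True, h: False, e: False}


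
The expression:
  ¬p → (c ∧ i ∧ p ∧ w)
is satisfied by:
  {p: True}


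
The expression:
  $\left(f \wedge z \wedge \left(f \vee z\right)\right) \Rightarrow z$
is always true.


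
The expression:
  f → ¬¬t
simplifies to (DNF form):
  t ∨ ¬f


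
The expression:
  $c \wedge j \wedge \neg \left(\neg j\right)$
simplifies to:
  $c \wedge j$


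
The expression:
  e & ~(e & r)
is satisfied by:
  {e: True, r: False}


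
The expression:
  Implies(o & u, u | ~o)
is always true.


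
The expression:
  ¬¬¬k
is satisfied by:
  {k: False}


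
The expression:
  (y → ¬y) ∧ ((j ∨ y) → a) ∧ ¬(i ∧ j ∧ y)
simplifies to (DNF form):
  (a ∧ ¬y) ∨ (¬j ∧ ¬y)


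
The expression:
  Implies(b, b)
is always true.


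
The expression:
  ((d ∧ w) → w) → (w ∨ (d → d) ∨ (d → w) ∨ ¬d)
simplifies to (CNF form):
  True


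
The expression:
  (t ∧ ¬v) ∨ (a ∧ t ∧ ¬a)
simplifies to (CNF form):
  t ∧ ¬v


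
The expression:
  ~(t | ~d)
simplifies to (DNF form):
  d & ~t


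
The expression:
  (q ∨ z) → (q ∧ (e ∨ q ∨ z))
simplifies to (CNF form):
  q ∨ ¬z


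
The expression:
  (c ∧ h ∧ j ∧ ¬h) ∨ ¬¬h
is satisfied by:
  {h: True}


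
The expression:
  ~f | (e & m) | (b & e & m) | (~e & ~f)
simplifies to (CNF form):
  (e | ~f) & (m | ~f)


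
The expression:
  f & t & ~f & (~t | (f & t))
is never true.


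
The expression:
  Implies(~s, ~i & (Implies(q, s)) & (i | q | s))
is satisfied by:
  {s: True}


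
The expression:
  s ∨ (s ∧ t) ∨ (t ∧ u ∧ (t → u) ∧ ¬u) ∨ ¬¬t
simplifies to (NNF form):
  s ∨ t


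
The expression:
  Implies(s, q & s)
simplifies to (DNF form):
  q | ~s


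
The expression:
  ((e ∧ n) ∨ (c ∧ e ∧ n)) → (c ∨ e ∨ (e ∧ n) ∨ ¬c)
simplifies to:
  True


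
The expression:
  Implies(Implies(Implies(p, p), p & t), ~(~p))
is always true.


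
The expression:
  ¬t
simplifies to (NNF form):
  ¬t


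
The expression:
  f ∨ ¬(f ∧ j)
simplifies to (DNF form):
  True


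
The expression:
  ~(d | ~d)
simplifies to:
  False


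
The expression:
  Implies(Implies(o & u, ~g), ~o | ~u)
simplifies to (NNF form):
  g | ~o | ~u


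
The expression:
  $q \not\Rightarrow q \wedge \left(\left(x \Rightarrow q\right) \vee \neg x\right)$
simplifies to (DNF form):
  $\text{False}$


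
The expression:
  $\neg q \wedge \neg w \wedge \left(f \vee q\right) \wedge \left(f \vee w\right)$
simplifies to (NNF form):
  $f \wedge \neg q \wedge \neg w$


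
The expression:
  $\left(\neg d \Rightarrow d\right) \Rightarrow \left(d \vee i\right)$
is always true.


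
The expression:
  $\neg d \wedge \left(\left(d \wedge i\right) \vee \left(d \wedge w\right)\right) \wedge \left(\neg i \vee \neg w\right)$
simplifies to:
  $\text{False}$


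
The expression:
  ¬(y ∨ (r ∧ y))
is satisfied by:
  {y: False}


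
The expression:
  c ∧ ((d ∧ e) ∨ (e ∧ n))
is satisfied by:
  {c: True, e: True, n: True, d: True}
  {c: True, e: True, n: True, d: False}
  {c: True, e: True, d: True, n: False}


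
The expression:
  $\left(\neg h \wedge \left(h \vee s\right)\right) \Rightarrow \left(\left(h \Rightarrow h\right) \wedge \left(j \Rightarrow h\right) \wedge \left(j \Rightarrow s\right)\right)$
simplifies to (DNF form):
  $h \vee \neg j \vee \neg s$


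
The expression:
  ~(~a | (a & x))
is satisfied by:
  {a: True, x: False}


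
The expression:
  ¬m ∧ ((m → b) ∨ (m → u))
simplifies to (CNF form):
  ¬m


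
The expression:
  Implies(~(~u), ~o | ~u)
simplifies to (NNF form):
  ~o | ~u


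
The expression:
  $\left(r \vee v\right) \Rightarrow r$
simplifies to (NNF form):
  $r \vee \neg v$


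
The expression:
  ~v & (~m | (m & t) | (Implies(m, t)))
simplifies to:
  ~v & (t | ~m)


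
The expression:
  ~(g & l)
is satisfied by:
  {l: False, g: False}
  {g: True, l: False}
  {l: True, g: False}


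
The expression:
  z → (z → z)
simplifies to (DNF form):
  True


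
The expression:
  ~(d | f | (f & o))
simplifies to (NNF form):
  ~d & ~f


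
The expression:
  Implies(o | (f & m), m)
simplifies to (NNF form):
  m | ~o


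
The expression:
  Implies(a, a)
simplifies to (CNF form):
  True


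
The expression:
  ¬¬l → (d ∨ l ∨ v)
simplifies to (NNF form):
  True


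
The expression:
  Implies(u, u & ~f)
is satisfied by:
  {u: False, f: False}
  {f: True, u: False}
  {u: True, f: False}


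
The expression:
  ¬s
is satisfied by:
  {s: False}


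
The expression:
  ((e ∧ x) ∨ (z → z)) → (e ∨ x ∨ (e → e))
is always true.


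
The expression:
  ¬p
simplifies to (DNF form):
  ¬p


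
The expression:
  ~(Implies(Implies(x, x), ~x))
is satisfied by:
  {x: True}


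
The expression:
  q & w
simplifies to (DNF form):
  q & w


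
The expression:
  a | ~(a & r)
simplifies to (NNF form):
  True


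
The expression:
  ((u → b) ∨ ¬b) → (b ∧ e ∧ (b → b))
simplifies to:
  b ∧ e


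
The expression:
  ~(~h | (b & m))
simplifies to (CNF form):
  h & (~b | ~m)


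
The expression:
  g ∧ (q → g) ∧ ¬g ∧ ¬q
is never true.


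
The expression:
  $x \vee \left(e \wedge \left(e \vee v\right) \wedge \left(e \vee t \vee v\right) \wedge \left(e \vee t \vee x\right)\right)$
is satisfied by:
  {x: True, e: True}
  {x: True, e: False}
  {e: True, x: False}


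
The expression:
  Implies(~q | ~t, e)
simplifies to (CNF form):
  (e | q) & (e | t)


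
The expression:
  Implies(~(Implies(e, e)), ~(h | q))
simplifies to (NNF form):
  True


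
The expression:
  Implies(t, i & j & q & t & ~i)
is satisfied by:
  {t: False}


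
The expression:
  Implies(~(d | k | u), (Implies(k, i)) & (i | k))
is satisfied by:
  {i: True, d: True, k: True, u: True}
  {i: True, d: True, k: True, u: False}
  {i: True, d: True, u: True, k: False}
  {i: True, d: True, u: False, k: False}
  {i: True, k: True, u: True, d: False}
  {i: True, k: True, u: False, d: False}
  {i: True, k: False, u: True, d: False}
  {i: True, k: False, u: False, d: False}
  {d: True, k: True, u: True, i: False}
  {d: True, k: True, u: False, i: False}
  {d: True, u: True, k: False, i: False}
  {d: True, u: False, k: False, i: False}
  {k: True, u: True, d: False, i: False}
  {k: True, d: False, u: False, i: False}
  {u: True, d: False, k: False, i: False}


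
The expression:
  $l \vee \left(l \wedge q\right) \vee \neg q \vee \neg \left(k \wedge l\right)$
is always true.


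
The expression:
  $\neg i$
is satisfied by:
  {i: False}


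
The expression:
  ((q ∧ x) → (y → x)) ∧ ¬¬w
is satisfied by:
  {w: True}


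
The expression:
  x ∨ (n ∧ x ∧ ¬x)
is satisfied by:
  {x: True}


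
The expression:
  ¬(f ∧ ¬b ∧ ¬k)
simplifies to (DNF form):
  b ∨ k ∨ ¬f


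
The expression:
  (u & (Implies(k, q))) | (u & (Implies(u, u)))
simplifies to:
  u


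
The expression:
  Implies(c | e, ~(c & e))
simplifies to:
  ~c | ~e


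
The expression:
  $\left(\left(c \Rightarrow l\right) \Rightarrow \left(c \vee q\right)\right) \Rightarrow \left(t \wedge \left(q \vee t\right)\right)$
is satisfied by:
  {t: True, q: False, c: False}
  {t: True, c: True, q: False}
  {t: True, q: True, c: False}
  {t: True, c: True, q: True}
  {c: False, q: False, t: False}


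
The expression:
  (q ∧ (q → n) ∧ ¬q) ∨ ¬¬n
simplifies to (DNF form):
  n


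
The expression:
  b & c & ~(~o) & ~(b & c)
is never true.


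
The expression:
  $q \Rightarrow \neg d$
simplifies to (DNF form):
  $\neg d \vee \neg q$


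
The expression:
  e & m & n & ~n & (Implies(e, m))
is never true.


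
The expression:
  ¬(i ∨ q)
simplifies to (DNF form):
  ¬i ∧ ¬q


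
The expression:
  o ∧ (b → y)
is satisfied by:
  {o: True, y: True, b: False}
  {o: True, b: False, y: False}
  {o: True, y: True, b: True}


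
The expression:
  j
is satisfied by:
  {j: True}


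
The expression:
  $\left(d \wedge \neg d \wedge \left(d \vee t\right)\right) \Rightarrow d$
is always true.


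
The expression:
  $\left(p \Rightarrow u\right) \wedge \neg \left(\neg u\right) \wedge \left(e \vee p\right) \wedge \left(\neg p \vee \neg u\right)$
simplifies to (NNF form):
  $e \wedge u \wedge \neg p$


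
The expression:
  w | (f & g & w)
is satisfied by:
  {w: True}


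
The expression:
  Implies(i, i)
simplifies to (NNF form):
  True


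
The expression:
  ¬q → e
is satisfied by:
  {q: True, e: True}
  {q: True, e: False}
  {e: True, q: False}


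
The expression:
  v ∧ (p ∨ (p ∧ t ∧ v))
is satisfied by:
  {p: True, v: True}


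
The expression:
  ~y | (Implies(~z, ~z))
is always true.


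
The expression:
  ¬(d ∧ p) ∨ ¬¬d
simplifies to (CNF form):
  True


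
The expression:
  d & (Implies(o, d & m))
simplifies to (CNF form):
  d & (m | ~o)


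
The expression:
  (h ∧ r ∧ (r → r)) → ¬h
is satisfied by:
  {h: False, r: False}
  {r: True, h: False}
  {h: True, r: False}


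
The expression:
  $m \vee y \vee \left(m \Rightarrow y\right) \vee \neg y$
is always true.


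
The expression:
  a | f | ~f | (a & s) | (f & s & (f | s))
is always true.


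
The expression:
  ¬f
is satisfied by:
  {f: False}


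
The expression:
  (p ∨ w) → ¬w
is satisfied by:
  {w: False}


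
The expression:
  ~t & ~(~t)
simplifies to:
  False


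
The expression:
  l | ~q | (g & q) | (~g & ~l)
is always true.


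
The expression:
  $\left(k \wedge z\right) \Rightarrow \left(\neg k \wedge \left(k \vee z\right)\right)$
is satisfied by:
  {k: False, z: False}
  {z: True, k: False}
  {k: True, z: False}


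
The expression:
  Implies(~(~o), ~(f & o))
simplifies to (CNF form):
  ~f | ~o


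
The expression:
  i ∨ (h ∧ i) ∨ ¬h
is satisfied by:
  {i: True, h: False}
  {h: False, i: False}
  {h: True, i: True}


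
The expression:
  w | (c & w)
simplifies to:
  w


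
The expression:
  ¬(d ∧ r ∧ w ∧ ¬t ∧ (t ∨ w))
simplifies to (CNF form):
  t ∨ ¬d ∨ ¬r ∨ ¬w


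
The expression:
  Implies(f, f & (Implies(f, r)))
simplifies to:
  r | ~f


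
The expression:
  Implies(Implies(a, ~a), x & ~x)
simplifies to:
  a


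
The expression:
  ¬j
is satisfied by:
  {j: False}


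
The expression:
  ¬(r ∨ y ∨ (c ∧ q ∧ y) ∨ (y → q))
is never true.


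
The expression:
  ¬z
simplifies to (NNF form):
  ¬z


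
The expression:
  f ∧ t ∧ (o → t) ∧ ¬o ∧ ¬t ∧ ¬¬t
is never true.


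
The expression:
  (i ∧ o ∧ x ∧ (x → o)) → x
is always true.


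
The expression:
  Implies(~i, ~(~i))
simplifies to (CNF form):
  i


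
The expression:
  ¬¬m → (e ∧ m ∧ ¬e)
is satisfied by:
  {m: False}


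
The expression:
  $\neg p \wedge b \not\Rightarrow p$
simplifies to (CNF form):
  $b \wedge \neg p$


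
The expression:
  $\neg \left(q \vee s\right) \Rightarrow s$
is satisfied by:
  {q: True, s: True}
  {q: True, s: False}
  {s: True, q: False}


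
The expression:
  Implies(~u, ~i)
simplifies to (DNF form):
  u | ~i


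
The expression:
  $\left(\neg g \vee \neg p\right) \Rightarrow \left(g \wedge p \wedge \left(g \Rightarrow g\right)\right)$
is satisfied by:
  {p: True, g: True}


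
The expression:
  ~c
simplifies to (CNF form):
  ~c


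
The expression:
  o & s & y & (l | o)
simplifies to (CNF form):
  o & s & y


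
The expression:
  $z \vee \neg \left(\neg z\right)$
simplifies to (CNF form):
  $z$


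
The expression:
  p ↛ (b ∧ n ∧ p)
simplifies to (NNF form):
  p ∧ (¬b ∨ ¬n)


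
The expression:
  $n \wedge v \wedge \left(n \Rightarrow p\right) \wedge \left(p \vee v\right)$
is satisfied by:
  {p: True, n: True, v: True}


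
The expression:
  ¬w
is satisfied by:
  {w: False}


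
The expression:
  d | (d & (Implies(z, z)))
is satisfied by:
  {d: True}


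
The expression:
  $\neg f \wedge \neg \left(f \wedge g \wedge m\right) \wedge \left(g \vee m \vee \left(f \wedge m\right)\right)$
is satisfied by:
  {m: True, g: True, f: False}
  {m: True, f: False, g: False}
  {g: True, f: False, m: False}


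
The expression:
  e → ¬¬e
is always true.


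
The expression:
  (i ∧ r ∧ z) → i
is always true.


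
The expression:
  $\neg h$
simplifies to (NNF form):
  $\neg h$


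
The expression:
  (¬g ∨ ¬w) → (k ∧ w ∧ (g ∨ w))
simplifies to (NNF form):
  w ∧ (g ∨ k)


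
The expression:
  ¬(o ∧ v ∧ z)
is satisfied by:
  {o: False, v: False, z: False}
  {z: True, o: False, v: False}
  {v: True, o: False, z: False}
  {z: True, v: True, o: False}
  {o: True, z: False, v: False}
  {z: True, o: True, v: False}
  {v: True, o: True, z: False}


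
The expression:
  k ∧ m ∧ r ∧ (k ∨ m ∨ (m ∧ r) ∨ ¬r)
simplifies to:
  k ∧ m ∧ r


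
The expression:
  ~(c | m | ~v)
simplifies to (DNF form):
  v & ~c & ~m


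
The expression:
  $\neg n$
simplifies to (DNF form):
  $\neg n$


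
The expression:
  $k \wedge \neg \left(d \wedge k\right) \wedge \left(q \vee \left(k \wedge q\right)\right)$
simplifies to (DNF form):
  $k \wedge q \wedge \neg d$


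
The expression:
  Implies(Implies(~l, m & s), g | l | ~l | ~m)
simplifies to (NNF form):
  True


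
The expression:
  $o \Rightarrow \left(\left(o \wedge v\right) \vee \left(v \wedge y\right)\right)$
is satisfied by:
  {v: True, o: False}
  {o: False, v: False}
  {o: True, v: True}


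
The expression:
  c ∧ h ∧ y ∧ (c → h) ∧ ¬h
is never true.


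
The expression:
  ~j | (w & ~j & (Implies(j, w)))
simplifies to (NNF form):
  ~j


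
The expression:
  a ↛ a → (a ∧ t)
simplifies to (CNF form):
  True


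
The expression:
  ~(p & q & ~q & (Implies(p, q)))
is always true.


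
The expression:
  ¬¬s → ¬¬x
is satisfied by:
  {x: True, s: False}
  {s: False, x: False}
  {s: True, x: True}


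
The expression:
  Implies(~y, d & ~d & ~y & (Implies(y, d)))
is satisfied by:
  {y: True}


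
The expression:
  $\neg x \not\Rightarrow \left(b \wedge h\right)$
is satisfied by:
  {x: False, h: False, b: False}
  {b: True, x: False, h: False}
  {h: True, x: False, b: False}


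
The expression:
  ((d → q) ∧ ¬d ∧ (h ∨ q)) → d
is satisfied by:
  {d: True, q: False, h: False}
  {d: True, h: True, q: False}
  {d: True, q: True, h: False}
  {d: True, h: True, q: True}
  {h: False, q: False, d: False}


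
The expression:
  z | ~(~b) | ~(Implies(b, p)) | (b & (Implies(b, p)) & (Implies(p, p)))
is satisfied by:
  {b: True, z: True}
  {b: True, z: False}
  {z: True, b: False}


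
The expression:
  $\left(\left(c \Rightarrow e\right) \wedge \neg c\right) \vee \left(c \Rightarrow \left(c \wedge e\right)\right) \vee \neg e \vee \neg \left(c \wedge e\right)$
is always true.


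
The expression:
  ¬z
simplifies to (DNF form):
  ¬z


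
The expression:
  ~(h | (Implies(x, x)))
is never true.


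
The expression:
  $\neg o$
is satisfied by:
  {o: False}


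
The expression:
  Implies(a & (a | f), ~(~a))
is always true.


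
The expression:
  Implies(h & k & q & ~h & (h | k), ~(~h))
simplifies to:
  True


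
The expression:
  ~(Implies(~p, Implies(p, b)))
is never true.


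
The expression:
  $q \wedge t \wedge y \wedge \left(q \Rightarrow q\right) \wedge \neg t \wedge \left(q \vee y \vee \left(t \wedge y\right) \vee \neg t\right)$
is never true.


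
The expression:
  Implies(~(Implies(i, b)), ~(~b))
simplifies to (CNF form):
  b | ~i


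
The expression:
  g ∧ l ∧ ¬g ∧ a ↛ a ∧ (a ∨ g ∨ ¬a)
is never true.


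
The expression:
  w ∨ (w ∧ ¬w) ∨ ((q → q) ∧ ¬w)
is always true.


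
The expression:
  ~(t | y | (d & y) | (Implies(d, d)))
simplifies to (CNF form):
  False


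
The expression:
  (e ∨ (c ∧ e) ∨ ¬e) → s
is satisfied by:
  {s: True}


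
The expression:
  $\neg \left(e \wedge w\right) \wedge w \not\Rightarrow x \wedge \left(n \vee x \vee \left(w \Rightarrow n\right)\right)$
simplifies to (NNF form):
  $n \wedge w \wedge \neg e \wedge \neg x$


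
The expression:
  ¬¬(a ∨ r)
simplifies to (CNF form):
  a ∨ r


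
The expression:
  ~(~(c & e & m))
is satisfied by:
  {c: True, m: True, e: True}


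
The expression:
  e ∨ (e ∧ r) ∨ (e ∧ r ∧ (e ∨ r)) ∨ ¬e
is always true.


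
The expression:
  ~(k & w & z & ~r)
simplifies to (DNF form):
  r | ~k | ~w | ~z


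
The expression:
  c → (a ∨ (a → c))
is always true.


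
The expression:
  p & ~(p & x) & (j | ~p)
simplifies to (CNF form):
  j & p & ~x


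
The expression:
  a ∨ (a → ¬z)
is always true.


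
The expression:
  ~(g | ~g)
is never true.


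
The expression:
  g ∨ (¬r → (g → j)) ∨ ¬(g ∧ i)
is always true.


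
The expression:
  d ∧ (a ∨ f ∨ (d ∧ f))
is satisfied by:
  {d: True, a: True, f: True}
  {d: True, a: True, f: False}
  {d: True, f: True, a: False}


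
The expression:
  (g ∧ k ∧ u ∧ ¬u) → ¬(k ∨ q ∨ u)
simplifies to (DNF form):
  True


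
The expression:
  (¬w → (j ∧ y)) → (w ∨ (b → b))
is always true.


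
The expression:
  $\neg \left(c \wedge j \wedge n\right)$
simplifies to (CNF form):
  $\neg c \vee \neg j \vee \neg n$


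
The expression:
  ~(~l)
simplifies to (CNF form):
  l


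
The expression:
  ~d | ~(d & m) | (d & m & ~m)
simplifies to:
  ~d | ~m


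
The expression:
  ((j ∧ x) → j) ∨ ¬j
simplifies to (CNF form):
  True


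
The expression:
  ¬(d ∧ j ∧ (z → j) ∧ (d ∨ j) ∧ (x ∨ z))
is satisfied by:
  {x: False, z: False, d: False, j: False}
  {z: True, j: False, x: False, d: False}
  {x: True, j: False, z: False, d: False}
  {z: True, x: True, j: False, d: False}
  {j: True, x: False, z: False, d: False}
  {j: True, z: True, x: False, d: False}
  {j: True, x: True, z: False, d: False}
  {j: True, z: True, x: True, d: False}
  {d: True, j: False, x: False, z: False}
  {d: True, z: True, j: False, x: False}
  {d: True, x: True, j: False, z: False}
  {d: True, z: True, x: True, j: False}
  {d: True, j: True, x: False, z: False}


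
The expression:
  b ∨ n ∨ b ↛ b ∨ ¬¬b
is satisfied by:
  {n: True, b: True}
  {n: True, b: False}
  {b: True, n: False}


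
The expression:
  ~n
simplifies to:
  ~n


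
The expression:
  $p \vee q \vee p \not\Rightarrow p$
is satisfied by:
  {q: True, p: True}
  {q: True, p: False}
  {p: True, q: False}


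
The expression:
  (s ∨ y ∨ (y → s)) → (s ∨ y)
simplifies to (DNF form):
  s ∨ y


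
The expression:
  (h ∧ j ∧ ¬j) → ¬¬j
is always true.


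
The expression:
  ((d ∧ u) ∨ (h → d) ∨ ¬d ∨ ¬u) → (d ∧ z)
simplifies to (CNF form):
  d ∧ z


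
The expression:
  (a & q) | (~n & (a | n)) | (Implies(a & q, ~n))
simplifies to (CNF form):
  True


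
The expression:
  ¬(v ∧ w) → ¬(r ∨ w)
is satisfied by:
  {v: True, r: False, w: False}
  {r: False, w: False, v: False}
  {v: True, w: True, r: False}
  {v: True, r: True, w: True}


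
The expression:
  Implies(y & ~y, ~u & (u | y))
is always true.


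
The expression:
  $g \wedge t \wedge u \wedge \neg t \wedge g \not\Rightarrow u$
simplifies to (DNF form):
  $\text{False}$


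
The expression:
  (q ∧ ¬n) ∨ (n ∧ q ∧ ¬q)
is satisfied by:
  {q: True, n: False}


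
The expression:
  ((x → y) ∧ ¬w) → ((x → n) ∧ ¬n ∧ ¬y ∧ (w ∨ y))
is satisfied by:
  {w: True, x: True, y: False}
  {w: True, x: False, y: False}
  {y: True, w: True, x: True}
  {y: True, w: True, x: False}
  {x: True, y: False, w: False}


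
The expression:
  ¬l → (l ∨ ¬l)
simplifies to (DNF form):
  True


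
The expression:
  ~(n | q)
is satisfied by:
  {n: False, q: False}


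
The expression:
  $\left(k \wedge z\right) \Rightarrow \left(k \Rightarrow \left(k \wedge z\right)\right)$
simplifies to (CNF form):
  $\text{True}$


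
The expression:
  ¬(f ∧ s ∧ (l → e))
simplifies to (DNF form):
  (l ∧ ¬e) ∨ ¬f ∨ ¬s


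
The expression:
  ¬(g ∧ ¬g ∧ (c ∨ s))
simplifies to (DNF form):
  True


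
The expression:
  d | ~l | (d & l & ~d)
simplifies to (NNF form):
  d | ~l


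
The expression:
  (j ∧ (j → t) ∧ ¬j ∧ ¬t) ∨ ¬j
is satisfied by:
  {j: False}


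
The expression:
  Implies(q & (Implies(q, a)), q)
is always true.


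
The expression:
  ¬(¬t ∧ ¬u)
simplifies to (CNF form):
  t ∨ u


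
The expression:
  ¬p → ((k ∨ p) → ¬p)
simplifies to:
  True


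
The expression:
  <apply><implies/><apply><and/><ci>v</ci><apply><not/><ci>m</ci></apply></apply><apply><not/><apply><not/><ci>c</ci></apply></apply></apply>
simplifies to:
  <apply><or/><ci>c</ci><ci>m</ci><apply><not/><ci>v</ci></apply></apply>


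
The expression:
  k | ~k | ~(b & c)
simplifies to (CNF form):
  True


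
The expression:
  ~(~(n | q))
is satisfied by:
  {n: True, q: True}
  {n: True, q: False}
  {q: True, n: False}


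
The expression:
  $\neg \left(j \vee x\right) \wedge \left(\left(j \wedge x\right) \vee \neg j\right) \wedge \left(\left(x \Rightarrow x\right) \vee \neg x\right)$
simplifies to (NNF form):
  $\neg j \wedge \neg x$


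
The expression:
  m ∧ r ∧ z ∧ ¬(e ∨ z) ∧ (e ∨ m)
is never true.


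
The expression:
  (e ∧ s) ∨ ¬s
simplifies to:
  e ∨ ¬s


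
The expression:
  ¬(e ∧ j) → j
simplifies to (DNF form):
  j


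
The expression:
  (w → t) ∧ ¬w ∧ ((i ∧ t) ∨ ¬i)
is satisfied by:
  {t: True, w: False, i: False}
  {w: False, i: False, t: False}
  {i: True, t: True, w: False}


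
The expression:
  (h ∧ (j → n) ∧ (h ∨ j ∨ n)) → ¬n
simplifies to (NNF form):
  ¬h ∨ ¬n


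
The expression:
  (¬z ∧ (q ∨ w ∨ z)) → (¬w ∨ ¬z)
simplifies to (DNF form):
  True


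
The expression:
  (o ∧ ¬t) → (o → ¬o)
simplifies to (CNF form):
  t ∨ ¬o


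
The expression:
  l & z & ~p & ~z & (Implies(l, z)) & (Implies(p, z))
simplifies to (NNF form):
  False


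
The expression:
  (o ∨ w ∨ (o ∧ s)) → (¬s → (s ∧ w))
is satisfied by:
  {s: True, w: False, o: False}
  {o: True, s: True, w: False}
  {s: True, w: True, o: False}
  {o: True, s: True, w: True}
  {o: False, w: False, s: False}


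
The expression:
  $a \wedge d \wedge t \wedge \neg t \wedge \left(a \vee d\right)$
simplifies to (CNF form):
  $\text{False}$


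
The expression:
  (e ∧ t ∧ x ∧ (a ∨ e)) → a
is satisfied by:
  {a: True, e: False, t: False, x: False}
  {a: False, e: False, t: False, x: False}
  {a: True, x: True, e: False, t: False}
  {x: True, a: False, e: False, t: False}
  {a: True, t: True, x: False, e: False}
  {t: True, x: False, e: False, a: False}
  {a: True, x: True, t: True, e: False}
  {x: True, t: True, a: False, e: False}
  {a: True, e: True, x: False, t: False}
  {e: True, x: False, t: False, a: False}
  {a: True, x: True, e: True, t: False}
  {x: True, e: True, a: False, t: False}
  {a: True, t: True, e: True, x: False}
  {t: True, e: True, x: False, a: False}
  {a: True, x: True, t: True, e: True}


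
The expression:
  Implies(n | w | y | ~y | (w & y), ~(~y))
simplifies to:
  y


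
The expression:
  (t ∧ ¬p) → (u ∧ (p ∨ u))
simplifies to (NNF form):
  p ∨ u ∨ ¬t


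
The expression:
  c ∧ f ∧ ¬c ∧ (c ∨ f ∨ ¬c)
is never true.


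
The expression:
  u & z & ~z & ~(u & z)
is never true.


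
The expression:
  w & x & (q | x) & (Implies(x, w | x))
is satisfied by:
  {w: True, x: True}


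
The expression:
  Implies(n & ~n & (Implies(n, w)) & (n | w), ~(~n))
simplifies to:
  True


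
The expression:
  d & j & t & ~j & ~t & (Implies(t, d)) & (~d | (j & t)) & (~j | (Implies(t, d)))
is never true.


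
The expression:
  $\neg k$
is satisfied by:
  {k: False}


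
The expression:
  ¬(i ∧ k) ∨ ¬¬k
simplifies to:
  True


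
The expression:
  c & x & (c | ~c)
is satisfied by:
  {c: True, x: True}


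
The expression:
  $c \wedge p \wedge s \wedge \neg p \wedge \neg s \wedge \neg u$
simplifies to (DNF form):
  $\text{False}$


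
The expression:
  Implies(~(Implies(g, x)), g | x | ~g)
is always true.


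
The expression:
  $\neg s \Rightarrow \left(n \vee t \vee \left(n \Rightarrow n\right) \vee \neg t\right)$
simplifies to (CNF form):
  $\text{True}$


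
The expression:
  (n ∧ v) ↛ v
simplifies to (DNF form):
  False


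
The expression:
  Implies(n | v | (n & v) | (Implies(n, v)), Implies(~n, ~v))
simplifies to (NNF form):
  n | ~v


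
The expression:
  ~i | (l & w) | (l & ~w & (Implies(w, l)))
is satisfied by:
  {l: True, i: False}
  {i: False, l: False}
  {i: True, l: True}


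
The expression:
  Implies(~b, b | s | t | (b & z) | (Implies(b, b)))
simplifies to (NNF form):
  True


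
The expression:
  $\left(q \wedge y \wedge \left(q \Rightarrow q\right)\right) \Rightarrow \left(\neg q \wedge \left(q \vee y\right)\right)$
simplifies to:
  $\neg q \vee \neg y$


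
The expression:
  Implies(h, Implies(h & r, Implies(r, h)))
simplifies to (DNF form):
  True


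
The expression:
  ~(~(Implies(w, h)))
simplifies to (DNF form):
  h | ~w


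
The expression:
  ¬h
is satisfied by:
  {h: False}


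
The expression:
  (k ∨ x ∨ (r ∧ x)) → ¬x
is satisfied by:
  {x: False}


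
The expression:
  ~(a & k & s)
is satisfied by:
  {s: False, k: False, a: False}
  {a: True, s: False, k: False}
  {k: True, s: False, a: False}
  {a: True, k: True, s: False}
  {s: True, a: False, k: False}
  {a: True, s: True, k: False}
  {k: True, s: True, a: False}


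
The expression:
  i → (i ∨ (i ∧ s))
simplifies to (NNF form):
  True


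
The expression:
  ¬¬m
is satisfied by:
  {m: True}


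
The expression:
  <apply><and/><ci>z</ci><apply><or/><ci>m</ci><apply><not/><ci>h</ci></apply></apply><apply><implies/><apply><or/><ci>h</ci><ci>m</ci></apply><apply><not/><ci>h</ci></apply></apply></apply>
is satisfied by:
  {z: True, h: False}


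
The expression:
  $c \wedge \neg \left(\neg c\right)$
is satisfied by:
  {c: True}


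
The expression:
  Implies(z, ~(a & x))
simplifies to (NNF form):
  ~a | ~x | ~z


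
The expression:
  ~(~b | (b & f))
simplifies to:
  b & ~f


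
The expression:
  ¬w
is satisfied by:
  {w: False}


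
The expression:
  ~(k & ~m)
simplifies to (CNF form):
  m | ~k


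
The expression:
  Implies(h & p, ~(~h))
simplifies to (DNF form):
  True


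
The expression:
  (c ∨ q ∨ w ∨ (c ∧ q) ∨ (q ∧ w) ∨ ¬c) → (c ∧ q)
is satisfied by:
  {c: True, q: True}


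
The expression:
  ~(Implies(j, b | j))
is never true.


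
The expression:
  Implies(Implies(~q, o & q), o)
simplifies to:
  o | ~q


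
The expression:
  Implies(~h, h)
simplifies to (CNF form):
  h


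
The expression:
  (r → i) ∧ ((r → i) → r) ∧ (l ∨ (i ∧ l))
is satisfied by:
  {r: True, i: True, l: True}


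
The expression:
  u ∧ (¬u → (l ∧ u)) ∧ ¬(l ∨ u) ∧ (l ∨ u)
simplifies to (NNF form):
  False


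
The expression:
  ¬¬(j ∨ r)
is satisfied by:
  {r: True, j: True}
  {r: True, j: False}
  {j: True, r: False}


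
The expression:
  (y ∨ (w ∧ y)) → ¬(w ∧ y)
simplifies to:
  ¬w ∨ ¬y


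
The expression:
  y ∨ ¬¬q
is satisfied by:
  {y: True, q: True}
  {y: True, q: False}
  {q: True, y: False}


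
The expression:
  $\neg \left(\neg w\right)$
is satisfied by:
  {w: True}


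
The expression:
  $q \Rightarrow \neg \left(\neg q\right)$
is always true.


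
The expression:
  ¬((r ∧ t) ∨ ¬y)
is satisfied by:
  {y: True, t: False, r: False}
  {r: True, y: True, t: False}
  {t: True, y: True, r: False}


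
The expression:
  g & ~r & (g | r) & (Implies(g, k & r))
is never true.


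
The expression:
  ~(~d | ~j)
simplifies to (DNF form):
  d & j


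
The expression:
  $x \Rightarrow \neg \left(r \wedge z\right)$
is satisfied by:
  {z: False, x: False, r: False}
  {r: True, z: False, x: False}
  {x: True, z: False, r: False}
  {r: True, x: True, z: False}
  {z: True, r: False, x: False}
  {r: True, z: True, x: False}
  {x: True, z: True, r: False}


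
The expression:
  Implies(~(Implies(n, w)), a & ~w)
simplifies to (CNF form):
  a | w | ~n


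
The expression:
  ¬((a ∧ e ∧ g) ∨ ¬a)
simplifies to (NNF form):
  a ∧ (¬e ∨ ¬g)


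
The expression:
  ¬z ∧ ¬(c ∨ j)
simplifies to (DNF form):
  ¬c ∧ ¬j ∧ ¬z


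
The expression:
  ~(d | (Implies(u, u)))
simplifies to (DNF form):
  False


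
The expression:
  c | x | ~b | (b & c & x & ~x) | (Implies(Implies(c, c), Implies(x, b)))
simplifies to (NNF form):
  True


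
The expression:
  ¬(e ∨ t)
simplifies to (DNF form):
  ¬e ∧ ¬t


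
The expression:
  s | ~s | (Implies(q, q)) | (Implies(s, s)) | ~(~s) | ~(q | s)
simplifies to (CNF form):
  True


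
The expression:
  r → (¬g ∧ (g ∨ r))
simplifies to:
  ¬g ∨ ¬r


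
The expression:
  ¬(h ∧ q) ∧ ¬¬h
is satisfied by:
  {h: True, q: False}


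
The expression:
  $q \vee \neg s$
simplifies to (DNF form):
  $q \vee \neg s$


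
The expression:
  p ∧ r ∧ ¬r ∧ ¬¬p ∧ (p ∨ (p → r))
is never true.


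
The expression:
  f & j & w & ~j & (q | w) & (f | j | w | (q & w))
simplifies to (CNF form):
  False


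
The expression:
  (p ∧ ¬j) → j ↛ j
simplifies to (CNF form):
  j ∨ ¬p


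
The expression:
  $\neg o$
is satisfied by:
  {o: False}


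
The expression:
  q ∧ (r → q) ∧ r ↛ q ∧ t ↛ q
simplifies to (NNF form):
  False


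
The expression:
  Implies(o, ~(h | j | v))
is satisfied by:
  {v: False, h: False, o: False, j: False}
  {j: True, v: False, h: False, o: False}
  {h: True, j: False, v: False, o: False}
  {j: True, h: True, v: False, o: False}
  {v: True, j: False, h: False, o: False}
  {j: True, v: True, h: False, o: False}
  {h: True, v: True, j: False, o: False}
  {j: True, h: True, v: True, o: False}
  {o: True, j: False, v: False, h: False}


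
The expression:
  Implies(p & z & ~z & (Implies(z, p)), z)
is always true.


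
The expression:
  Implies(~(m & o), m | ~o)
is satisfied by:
  {m: True, o: False}
  {o: False, m: False}
  {o: True, m: True}


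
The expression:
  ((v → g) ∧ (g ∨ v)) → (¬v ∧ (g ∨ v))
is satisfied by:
  {g: False, v: False}
  {v: True, g: False}
  {g: True, v: False}


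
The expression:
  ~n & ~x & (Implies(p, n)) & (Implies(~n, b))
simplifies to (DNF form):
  b & ~n & ~p & ~x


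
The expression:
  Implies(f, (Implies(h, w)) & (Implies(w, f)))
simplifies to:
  w | ~f | ~h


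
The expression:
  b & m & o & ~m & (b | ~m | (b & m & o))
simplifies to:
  False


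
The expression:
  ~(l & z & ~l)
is always true.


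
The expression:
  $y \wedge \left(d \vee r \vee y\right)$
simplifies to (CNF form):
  $y$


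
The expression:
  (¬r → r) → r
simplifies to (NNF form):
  True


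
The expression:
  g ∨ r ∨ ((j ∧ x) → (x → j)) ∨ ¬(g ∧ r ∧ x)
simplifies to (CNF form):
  True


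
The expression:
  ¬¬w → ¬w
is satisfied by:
  {w: False}


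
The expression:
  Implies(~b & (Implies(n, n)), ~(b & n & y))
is always true.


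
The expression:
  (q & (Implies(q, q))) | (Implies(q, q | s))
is always true.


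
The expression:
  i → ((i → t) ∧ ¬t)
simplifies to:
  ¬i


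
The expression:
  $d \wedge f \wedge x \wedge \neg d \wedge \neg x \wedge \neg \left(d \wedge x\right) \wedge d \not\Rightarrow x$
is never true.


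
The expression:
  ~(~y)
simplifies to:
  y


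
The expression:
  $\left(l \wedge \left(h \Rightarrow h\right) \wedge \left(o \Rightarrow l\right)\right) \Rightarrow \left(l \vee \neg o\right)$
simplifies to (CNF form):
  $\text{True}$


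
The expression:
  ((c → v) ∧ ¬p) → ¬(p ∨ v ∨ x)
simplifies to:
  p ∨ (c ∧ ¬v) ∨ (¬v ∧ ¬x)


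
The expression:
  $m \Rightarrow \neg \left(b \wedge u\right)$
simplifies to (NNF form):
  $\neg b \vee \neg m \vee \neg u$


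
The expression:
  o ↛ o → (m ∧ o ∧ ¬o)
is always true.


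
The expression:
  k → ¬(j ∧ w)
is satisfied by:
  {w: False, k: False, j: False}
  {j: True, w: False, k: False}
  {k: True, w: False, j: False}
  {j: True, k: True, w: False}
  {w: True, j: False, k: False}
  {j: True, w: True, k: False}
  {k: True, w: True, j: False}


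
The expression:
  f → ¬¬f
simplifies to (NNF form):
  True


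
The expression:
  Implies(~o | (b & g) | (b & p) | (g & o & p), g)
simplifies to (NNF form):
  g | (o & ~b) | (o & ~p)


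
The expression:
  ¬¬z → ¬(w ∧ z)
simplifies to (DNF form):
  ¬w ∨ ¬z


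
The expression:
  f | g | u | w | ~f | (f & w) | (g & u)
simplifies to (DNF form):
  True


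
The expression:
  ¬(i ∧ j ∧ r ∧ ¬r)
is always true.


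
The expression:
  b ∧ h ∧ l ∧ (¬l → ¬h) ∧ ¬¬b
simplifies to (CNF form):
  b ∧ h ∧ l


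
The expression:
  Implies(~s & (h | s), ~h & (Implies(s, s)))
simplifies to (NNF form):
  s | ~h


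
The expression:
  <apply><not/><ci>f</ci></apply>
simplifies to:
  <apply><not/><ci>f</ci></apply>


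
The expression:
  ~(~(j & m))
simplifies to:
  j & m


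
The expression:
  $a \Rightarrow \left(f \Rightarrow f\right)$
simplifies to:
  $\text{True}$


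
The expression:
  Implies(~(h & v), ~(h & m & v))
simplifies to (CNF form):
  True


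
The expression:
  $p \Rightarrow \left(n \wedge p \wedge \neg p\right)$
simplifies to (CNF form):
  $\neg p$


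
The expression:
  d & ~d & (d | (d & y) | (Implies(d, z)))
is never true.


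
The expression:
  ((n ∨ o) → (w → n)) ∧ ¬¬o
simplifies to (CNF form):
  o ∧ (n ∨ ¬w)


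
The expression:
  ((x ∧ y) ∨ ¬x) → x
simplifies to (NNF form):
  x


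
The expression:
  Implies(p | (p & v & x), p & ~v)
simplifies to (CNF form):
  ~p | ~v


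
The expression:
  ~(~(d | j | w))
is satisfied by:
  {d: True, w: True, j: True}
  {d: True, w: True, j: False}
  {d: True, j: True, w: False}
  {d: True, j: False, w: False}
  {w: True, j: True, d: False}
  {w: True, j: False, d: False}
  {j: True, w: False, d: False}


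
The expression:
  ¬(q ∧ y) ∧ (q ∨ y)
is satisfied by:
  {q: True, y: False}
  {y: True, q: False}


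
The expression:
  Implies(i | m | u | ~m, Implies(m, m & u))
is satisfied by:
  {u: True, m: False}
  {m: False, u: False}
  {m: True, u: True}
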